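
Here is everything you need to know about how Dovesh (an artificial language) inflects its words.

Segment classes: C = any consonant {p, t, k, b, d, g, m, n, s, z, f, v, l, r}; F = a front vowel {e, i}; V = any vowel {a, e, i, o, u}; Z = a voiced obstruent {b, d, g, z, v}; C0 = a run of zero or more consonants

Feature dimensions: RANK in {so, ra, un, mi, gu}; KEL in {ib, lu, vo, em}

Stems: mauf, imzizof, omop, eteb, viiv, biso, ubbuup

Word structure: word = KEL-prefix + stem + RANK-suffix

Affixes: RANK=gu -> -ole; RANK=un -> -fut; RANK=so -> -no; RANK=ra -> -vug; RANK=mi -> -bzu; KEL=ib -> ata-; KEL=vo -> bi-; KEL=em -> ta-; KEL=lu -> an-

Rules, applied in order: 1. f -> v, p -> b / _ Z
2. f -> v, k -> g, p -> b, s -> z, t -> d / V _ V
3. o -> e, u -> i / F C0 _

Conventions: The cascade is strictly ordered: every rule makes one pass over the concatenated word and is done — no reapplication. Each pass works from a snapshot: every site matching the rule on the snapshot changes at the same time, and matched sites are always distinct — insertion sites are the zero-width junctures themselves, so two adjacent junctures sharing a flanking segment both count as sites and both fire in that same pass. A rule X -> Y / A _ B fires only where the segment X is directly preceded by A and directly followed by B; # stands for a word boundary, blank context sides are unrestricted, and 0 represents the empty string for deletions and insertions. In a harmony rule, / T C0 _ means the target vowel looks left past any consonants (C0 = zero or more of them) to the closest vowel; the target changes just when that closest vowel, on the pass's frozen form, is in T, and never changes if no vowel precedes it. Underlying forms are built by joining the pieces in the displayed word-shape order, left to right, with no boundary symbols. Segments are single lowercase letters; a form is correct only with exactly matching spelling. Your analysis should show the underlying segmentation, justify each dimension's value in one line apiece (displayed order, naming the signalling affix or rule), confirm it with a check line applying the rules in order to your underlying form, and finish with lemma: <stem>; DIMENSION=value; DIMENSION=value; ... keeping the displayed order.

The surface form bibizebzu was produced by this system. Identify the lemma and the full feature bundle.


underlying: bi-biso-bzu
RANK=mi - signalled by the affix -bzu
KEL=vo - signalled by the affix bi-
check: bibisobzu -> bibisobzu -> bibizobzu -> bibizebzu
lemma: biso; RANK=mi; KEL=vo


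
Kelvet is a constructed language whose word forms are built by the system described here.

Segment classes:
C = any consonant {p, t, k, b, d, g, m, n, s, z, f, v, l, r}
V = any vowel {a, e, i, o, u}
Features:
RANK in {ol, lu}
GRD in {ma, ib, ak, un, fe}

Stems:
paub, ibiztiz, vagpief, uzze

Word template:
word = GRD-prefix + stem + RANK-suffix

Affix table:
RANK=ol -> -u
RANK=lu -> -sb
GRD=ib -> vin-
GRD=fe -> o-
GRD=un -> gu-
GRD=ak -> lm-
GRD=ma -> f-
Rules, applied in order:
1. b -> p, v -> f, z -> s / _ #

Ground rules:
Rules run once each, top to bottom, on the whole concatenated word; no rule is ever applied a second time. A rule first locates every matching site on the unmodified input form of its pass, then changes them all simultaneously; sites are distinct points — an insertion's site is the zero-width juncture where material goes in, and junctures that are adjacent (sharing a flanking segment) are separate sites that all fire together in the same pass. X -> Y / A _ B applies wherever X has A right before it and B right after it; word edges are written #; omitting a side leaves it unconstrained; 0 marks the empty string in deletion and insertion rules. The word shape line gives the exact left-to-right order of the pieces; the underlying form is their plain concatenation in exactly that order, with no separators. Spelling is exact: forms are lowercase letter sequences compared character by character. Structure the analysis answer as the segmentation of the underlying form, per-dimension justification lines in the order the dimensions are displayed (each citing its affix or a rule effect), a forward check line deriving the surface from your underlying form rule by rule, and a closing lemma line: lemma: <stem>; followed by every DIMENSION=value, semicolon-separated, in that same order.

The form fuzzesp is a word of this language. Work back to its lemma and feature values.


underlying: f-uzze-sb
RANK=lu - signalled by the affix -sb
GRD=ma - signalled by the affix f-
check: fuzzesb -> fuzzesp
lemma: uzze; RANK=lu; GRD=ma


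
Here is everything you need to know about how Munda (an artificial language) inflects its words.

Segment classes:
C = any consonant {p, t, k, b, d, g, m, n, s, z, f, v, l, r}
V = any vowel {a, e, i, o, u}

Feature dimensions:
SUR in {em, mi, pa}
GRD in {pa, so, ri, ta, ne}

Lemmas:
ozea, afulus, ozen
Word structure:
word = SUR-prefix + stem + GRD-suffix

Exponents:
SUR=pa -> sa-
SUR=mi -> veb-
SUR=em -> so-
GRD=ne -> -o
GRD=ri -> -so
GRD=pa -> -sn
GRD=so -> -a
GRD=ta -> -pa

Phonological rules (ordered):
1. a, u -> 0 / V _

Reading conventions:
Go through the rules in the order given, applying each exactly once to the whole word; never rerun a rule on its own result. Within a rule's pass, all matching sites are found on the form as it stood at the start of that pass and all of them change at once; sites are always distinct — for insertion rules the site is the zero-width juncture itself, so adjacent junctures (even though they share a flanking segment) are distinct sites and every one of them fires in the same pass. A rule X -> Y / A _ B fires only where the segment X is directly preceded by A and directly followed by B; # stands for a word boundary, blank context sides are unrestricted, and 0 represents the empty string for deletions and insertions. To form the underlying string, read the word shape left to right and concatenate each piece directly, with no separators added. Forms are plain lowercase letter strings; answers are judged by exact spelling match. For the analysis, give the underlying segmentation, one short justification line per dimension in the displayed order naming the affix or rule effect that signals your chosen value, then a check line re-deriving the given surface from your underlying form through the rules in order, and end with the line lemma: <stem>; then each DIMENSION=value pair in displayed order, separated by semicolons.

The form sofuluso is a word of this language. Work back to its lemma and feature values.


underlying: so-afulus-o
SUR=em - signalled by the affix so-
GRD=ne - signalled by the affix -o
check: soafuluso -> sofuluso
lemma: afulus; SUR=em; GRD=ne


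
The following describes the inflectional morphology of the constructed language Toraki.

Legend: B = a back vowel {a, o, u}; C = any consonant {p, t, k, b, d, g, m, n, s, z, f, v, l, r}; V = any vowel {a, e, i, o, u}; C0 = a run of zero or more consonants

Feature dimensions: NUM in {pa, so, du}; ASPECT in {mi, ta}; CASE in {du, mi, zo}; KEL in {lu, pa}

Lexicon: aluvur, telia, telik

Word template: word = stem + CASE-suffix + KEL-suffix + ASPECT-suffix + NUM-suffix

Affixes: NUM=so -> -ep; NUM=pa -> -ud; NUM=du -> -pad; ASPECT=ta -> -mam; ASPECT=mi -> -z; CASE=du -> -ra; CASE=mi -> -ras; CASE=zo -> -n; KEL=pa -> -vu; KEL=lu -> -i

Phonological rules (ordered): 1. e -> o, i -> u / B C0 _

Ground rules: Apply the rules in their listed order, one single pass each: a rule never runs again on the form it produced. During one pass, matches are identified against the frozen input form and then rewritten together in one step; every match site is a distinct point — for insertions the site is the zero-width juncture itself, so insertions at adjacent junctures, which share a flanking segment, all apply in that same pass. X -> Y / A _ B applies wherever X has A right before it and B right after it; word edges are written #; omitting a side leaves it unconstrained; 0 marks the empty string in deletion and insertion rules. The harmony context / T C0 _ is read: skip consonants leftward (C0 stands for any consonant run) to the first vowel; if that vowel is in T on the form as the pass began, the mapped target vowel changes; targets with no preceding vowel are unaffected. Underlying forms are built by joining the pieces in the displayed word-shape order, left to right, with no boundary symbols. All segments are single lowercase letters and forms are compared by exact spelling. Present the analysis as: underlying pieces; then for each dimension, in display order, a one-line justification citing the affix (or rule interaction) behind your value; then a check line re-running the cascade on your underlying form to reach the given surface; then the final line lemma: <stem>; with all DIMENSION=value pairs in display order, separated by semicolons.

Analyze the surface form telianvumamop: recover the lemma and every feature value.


underlying: telia-n-vu-mam-ep
NUM=so - signalled by the affix -ep
ASPECT=ta - signalled by the affix -mam
CASE=zo - signalled by the affix -n
KEL=pa - signalled by the affix -vu
check: telianvumamep -> telianvumamop
lemma: telia; NUM=so; ASPECT=ta; CASE=zo; KEL=pa


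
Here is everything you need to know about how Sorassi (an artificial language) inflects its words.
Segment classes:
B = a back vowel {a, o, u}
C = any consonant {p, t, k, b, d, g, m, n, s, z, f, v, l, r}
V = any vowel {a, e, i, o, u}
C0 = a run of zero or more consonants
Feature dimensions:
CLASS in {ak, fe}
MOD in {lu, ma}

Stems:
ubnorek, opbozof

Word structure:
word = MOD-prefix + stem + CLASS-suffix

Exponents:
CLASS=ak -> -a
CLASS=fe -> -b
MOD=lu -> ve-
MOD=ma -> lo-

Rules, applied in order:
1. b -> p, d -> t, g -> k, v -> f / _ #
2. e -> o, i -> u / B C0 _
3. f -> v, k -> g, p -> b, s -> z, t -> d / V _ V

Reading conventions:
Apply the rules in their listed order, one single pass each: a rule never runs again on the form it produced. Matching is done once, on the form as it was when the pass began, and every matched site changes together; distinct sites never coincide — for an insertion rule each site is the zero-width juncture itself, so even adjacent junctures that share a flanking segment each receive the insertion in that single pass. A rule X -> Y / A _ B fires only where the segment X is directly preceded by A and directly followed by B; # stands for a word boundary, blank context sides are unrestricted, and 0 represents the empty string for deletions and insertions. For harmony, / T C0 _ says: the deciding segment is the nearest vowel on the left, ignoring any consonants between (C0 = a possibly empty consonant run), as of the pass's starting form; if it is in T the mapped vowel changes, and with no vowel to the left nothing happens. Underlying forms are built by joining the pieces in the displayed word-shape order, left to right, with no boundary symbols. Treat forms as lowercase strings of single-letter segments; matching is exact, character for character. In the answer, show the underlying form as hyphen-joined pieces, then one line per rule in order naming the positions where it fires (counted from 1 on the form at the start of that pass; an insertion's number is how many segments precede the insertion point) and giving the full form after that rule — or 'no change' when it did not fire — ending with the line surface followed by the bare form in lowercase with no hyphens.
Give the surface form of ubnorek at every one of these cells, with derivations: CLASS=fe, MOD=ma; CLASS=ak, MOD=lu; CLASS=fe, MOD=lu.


cell CLASS=fe, MOD=ma:
underlying: lo-ubnorek-b
1. b -> p, d -> t, g -> k, v -> f / _ #: fires at position(s) 10: loubnorekp
2. e -> o, i -> u / B C0 _: fires at position(s) 8: loubnorokp
3. f -> v, k -> g, p -> b, s -> z, t -> d / V _ V: no change
surface: loubnorokp

cell CLASS=ak, MOD=lu:
underlying: ve-ubnorek-a
1. b -> p, d -> t, g -> k, v -> f / _ #: no change
2. e -> o, i -> u / B C0 _: fires at position(s) 8: veubnoroka
3. f -> v, k -> g, p -> b, s -> z, t -> d / V _ V: fires at position(s) 9: veubnoroga
surface: veubnoroga

cell CLASS=fe, MOD=lu:
underlying: ve-ubnorek-b
1. b -> p, d -> t, g -> k, v -> f / _ #: fires at position(s) 10: veubnorekp
2. e -> o, i -> u / B C0 _: fires at position(s) 8: veubnorokp
3. f -> v, k -> g, p -> b, s -> z, t -> d / V _ V: no change
surface: veubnorokp


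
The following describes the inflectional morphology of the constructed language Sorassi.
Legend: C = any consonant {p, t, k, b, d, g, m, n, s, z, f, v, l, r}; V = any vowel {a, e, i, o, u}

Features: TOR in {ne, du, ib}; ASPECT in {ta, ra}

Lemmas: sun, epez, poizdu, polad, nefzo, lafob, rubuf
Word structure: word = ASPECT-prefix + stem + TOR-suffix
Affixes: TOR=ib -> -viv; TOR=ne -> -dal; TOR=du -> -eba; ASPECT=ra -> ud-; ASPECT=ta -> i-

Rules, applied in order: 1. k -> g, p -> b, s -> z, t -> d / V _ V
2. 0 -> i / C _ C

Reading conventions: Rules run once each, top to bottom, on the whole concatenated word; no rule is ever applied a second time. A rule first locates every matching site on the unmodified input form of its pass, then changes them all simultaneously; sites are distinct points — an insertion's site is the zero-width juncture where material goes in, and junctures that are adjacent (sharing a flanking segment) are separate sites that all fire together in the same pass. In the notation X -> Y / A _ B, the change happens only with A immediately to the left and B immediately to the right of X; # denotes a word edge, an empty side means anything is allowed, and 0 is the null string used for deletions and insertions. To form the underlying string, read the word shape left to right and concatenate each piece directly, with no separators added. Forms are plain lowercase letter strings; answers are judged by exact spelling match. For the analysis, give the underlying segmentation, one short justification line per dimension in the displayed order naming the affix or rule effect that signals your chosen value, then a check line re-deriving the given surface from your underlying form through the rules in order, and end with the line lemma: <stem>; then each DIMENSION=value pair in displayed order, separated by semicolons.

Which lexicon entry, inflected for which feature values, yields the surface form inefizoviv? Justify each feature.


underlying: i-nefzo-viv
TOR=ib - signalled by the affix -viv
ASPECT=ta - signalled by the affix i-
check: inefzoviv -> inefzoviv -> inefizoviv
lemma: nefzo; TOR=ib; ASPECT=ta


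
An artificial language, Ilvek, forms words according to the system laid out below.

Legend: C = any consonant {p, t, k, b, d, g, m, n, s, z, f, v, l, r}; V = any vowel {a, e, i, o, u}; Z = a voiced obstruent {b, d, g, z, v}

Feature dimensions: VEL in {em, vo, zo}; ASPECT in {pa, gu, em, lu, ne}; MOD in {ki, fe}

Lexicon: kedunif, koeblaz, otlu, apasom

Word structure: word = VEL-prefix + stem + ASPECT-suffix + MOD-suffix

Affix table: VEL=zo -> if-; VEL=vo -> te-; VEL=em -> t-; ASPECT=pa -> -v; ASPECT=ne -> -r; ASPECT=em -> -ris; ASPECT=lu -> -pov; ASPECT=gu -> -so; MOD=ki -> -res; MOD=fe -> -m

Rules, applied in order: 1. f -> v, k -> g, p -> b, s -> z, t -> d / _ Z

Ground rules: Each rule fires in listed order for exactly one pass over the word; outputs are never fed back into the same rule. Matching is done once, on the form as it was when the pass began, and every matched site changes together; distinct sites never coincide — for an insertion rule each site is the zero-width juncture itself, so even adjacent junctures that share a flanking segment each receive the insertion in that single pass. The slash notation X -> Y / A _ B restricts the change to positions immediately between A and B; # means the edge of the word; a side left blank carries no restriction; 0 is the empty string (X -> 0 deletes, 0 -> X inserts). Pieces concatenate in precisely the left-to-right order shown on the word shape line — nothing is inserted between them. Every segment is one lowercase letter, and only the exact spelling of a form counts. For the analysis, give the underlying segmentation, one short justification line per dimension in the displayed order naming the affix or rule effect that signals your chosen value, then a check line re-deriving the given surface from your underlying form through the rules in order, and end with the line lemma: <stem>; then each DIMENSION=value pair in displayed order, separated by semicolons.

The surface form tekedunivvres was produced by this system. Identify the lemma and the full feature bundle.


underlying: te-kedunif-v-res
VEL=vo - signalled by the affix te-
ASPECT=pa - signalled by the affix -v
MOD=ki - signalled by the affix -res
check: tekedunifvres -> tekedunivvres
lemma: kedunif; VEL=vo; ASPECT=pa; MOD=ki


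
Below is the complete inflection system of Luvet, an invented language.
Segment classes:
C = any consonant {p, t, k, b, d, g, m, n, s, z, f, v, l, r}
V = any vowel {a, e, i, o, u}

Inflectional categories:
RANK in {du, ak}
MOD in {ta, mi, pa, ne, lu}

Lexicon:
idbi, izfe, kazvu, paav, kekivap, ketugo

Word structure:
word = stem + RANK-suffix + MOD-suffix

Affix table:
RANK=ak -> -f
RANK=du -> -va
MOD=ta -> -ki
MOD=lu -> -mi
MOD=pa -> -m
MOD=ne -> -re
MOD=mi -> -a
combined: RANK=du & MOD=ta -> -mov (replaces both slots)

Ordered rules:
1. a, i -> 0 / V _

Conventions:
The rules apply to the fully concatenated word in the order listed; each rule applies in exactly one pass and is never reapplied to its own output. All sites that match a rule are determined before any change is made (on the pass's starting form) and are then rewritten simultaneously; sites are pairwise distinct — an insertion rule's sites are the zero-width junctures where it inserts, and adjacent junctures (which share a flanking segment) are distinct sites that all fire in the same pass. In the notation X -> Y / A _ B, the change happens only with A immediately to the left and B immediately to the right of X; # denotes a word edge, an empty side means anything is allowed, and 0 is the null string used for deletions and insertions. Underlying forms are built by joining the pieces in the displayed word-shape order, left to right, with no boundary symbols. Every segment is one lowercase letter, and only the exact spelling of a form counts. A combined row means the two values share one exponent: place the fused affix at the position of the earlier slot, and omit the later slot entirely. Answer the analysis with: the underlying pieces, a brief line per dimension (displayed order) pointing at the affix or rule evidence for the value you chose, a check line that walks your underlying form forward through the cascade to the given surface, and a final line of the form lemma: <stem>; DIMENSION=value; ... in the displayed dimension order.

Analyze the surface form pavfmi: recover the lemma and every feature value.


underlying: paav-f-mi
RANK=ak - signalled by the affix -f
MOD=lu - signalled by the affix -mi
check: paavfmi -> pavfmi
lemma: paav; RANK=ak; MOD=lu


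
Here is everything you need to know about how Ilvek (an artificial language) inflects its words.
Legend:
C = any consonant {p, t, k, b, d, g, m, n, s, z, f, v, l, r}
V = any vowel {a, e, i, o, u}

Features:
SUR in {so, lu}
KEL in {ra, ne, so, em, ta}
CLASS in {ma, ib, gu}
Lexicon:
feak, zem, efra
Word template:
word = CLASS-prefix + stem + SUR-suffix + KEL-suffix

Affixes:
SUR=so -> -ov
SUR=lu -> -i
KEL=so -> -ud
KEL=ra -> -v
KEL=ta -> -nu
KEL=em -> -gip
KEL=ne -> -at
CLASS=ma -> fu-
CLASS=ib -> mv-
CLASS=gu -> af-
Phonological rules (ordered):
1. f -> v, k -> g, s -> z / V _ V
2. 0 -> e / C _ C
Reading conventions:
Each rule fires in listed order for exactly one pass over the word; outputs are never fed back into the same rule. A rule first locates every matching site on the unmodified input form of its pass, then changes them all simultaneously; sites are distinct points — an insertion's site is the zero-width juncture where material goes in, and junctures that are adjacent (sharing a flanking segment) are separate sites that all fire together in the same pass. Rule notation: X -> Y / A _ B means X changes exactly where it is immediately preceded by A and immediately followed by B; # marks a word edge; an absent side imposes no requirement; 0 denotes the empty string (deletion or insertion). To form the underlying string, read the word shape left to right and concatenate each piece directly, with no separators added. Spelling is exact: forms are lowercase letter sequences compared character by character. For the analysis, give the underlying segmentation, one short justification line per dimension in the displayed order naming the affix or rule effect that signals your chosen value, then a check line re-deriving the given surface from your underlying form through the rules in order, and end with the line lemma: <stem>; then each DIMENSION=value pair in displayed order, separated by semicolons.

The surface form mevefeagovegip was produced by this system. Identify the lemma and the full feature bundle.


underlying: mv-feak-ov-gip
SUR=so - signalled by the affix -ov
KEL=em - signalled by the affix -gip
CLASS=ib - signalled by the affix mv-
check: mvfeakovgip -> mvfeagovgip -> mevefeagovegip
lemma: feak; SUR=so; KEL=em; CLASS=ib


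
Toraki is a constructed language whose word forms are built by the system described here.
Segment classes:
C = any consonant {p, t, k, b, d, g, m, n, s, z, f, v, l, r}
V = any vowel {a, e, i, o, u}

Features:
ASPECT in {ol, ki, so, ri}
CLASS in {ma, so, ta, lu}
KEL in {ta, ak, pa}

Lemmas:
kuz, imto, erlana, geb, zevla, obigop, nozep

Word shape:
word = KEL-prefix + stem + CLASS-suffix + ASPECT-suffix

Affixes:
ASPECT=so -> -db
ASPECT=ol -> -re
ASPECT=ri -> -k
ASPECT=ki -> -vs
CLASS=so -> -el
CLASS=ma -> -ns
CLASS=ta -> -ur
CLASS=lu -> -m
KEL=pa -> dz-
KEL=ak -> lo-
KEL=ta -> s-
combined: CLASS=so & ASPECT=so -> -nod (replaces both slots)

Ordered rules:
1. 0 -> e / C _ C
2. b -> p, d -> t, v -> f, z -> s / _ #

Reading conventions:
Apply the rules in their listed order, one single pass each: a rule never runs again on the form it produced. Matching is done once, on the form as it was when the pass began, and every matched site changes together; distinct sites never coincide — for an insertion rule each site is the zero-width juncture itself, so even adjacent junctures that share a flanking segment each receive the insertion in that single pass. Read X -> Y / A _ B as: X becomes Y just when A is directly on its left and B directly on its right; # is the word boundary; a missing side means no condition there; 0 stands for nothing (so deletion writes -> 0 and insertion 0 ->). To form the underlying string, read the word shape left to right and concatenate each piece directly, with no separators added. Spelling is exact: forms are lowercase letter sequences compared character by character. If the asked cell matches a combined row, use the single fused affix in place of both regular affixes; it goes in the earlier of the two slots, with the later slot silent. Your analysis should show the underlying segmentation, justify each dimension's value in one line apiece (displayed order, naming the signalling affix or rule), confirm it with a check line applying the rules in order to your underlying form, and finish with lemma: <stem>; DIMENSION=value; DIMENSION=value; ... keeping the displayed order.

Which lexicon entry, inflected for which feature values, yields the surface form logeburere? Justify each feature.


underlying: lo-geb-ur-re
ASPECT=ol - signalled by the affix -re
CLASS=ta - signalled by the affix -ur
KEL=ak - signalled by the affix lo-
check: logeburre -> logeburere -> logeburere
lemma: geb; ASPECT=ol; CLASS=ta; KEL=ak


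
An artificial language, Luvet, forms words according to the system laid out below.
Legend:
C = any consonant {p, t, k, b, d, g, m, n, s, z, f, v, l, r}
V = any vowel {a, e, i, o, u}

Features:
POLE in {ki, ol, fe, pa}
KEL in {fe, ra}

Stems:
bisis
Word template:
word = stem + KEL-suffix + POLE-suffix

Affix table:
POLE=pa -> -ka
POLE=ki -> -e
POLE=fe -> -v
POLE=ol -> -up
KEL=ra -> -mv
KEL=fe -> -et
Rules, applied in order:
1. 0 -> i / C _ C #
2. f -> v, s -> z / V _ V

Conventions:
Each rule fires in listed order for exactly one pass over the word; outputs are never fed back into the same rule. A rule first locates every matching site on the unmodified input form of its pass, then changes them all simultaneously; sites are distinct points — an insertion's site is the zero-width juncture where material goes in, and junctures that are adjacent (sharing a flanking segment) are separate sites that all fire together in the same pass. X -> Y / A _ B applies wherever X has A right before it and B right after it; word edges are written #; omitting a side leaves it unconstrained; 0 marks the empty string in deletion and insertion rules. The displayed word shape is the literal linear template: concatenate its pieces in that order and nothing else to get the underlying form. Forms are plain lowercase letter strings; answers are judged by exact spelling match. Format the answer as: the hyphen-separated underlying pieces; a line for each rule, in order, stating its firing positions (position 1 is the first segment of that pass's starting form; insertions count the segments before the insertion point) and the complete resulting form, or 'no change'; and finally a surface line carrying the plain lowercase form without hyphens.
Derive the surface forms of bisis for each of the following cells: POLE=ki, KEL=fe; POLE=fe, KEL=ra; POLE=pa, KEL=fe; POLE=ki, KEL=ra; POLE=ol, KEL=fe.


cell POLE=ki, KEL=fe:
underlying: bisis-et-e
1. 0 -> i / C _ C #: no change
2. f -> v, s -> z / V _ V: fires at position(s) 3, 5: bizizete
surface: bizizete

cell POLE=fe, KEL=ra:
underlying: bisis-mv-v
1. 0 -> i / C _ C #: inserts after position(s) 7: bisismviv
2. f -> v, s -> z / V _ V: fires at position(s) 3: bizismviv
surface: bizismviv

cell POLE=pa, KEL=fe:
underlying: bisis-et-ka
1. 0 -> i / C _ C #: no change
2. f -> v, s -> z / V _ V: fires at position(s) 3, 5: bizizetka
surface: bizizetka

cell POLE=ki, KEL=ra:
underlying: bisis-mv-e
1. 0 -> i / C _ C #: no change
2. f -> v, s -> z / V _ V: fires at position(s) 3: bizismve
surface: bizismve

cell POLE=ol, KEL=fe:
underlying: bisis-et-up
1. 0 -> i / C _ C #: no change
2. f -> v, s -> z / V _ V: fires at position(s) 3, 5: bizizetup
surface: bizizetup


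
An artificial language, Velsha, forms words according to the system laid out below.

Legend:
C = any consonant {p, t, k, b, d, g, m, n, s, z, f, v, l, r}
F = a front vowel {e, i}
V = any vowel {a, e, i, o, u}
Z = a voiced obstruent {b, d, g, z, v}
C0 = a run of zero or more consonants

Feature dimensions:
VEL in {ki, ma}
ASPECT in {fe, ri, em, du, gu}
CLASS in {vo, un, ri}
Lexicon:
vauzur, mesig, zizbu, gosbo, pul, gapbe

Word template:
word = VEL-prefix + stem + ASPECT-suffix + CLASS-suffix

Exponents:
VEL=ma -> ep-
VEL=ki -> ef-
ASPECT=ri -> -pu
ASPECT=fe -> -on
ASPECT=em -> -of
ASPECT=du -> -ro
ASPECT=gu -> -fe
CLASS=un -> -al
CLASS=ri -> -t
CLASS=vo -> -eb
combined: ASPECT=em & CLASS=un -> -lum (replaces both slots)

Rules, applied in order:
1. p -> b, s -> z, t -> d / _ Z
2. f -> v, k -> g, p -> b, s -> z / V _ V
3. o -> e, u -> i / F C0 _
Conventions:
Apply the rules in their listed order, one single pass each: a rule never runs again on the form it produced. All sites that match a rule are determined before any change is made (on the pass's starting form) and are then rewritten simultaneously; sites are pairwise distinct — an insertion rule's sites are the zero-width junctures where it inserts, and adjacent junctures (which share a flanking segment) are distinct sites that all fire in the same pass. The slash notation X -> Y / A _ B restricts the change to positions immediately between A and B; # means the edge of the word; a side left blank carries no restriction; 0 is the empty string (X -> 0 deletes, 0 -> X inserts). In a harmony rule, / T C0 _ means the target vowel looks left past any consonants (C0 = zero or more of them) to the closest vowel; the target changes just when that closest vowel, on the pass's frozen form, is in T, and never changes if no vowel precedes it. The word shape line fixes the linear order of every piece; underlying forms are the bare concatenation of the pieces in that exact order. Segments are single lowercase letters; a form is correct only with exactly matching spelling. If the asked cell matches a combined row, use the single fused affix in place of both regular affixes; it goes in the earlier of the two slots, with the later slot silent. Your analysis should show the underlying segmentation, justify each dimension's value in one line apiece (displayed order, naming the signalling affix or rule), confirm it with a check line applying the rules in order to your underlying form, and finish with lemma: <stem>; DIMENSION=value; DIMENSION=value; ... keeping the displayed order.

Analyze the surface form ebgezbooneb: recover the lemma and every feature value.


underlying: ep-gosbo-on-eb
VEL=ma - signalled by the affix ep-
ASPECT=fe - signalled by the affix -on
CLASS=vo - signalled by the affix -eb
check: epgosbooneb -> ebgozbooneb -> ebgozbooneb -> ebgezbooneb
lemma: gosbo; VEL=ma; ASPECT=fe; CLASS=vo


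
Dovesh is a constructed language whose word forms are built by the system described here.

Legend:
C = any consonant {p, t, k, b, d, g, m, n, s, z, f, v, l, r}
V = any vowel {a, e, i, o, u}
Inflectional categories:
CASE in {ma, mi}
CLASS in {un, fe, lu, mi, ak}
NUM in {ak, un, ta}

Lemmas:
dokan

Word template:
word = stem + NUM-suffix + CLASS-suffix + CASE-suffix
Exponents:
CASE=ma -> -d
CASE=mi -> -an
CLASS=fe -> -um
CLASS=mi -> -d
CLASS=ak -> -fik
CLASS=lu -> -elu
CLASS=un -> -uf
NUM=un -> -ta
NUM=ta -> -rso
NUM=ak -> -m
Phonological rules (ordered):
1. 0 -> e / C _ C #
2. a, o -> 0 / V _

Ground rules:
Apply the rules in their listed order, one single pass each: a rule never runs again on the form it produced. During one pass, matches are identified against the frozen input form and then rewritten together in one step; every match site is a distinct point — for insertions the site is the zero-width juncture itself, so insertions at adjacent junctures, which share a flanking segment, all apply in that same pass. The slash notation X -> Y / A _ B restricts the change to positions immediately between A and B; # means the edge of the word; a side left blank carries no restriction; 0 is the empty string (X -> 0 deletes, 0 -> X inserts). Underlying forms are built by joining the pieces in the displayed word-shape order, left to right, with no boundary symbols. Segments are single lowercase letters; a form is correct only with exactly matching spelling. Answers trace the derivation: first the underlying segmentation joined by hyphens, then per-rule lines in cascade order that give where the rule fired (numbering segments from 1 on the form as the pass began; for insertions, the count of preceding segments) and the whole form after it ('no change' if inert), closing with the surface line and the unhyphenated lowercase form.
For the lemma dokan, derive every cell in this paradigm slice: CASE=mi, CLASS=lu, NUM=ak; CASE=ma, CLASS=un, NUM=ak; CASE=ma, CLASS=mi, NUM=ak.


cell CASE=mi, CLASS=lu, NUM=ak:
underlying: dokan-m-elu-an
1. 0 -> e / C _ C #: no change
2. a, o -> 0 / V _: fires at position(s) 10: dokanmelun
surface: dokanmelun

cell CASE=ma, CLASS=un, NUM=ak:
underlying: dokan-m-uf-d
1. 0 -> e / C _ C #: inserts after position(s) 8: dokanmufed
2. a, o -> 0 / V _: no change
surface: dokanmufed

cell CASE=ma, CLASS=mi, NUM=ak:
underlying: dokan-m-d-d
1. 0 -> e / C _ C #: inserts after position(s) 7: dokanmded
2. a, o -> 0 / V _: no change
surface: dokanmded


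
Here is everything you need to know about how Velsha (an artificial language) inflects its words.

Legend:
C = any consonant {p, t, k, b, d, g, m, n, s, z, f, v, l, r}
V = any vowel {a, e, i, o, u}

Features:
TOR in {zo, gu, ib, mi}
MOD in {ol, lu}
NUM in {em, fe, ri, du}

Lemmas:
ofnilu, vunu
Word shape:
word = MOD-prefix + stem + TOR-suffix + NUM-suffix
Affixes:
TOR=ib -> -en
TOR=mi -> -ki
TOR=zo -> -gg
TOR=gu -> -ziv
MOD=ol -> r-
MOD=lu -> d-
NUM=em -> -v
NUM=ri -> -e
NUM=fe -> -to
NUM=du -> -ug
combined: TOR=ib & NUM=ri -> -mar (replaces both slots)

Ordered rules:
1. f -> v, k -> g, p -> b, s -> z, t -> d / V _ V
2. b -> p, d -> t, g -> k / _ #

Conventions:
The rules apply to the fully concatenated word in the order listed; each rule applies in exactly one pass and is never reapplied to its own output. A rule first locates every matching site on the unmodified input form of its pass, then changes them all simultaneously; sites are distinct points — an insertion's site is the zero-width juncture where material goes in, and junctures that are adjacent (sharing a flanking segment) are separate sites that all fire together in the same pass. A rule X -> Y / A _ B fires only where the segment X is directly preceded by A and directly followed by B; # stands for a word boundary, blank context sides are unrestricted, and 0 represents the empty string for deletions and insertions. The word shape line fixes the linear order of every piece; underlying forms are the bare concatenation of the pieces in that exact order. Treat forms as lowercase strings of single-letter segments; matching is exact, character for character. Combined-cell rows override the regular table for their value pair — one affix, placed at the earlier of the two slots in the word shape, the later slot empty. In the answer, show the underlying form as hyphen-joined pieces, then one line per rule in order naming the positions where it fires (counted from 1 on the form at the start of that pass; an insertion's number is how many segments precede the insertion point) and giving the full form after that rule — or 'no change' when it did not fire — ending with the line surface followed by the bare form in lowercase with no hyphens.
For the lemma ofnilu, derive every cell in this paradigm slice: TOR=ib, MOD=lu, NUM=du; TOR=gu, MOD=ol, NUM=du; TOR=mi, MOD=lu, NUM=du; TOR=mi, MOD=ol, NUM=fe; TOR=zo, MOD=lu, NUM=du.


cell TOR=ib, MOD=lu, NUM=du:
underlying: d-ofnilu-en-ug
1. f -> v, k -> g, p -> b, s -> z, t -> d / V _ V: no change
2. b -> p, d -> t, g -> k / _ #: fires at position(s) 11: dofniluenuk
surface: dofniluenuk

cell TOR=gu, MOD=ol, NUM=du:
underlying: r-ofnilu-ziv-ug
1. f -> v, k -> g, p -> b, s -> z, t -> d / V _ V: no change
2. b -> p, d -> t, g -> k / _ #: fires at position(s) 12: rofniluzivuk
surface: rofniluzivuk

cell TOR=mi, MOD=lu, NUM=du:
underlying: d-ofnilu-ki-ug
1. f -> v, k -> g, p -> b, s -> z, t -> d / V _ V: fires at position(s) 8: dofnilugiug
2. b -> p, d -> t, g -> k / _ #: fires at position(s) 11: dofnilugiuk
surface: dofnilugiuk

cell TOR=mi, MOD=ol, NUM=fe:
underlying: r-ofnilu-ki-to
1. f -> v, k -> g, p -> b, s -> z, t -> d / V _ V: fires at position(s) 8, 10: rofnilugido
2. b -> p, d -> t, g -> k / _ #: no change
surface: rofnilugido

cell TOR=zo, MOD=lu, NUM=du:
underlying: d-ofnilu-gg-ug
1. f -> v, k -> g, p -> b, s -> z, t -> d / V _ V: no change
2. b -> p, d -> t, g -> k / _ #: fires at position(s) 11: dofnilugguk
surface: dofnilugguk


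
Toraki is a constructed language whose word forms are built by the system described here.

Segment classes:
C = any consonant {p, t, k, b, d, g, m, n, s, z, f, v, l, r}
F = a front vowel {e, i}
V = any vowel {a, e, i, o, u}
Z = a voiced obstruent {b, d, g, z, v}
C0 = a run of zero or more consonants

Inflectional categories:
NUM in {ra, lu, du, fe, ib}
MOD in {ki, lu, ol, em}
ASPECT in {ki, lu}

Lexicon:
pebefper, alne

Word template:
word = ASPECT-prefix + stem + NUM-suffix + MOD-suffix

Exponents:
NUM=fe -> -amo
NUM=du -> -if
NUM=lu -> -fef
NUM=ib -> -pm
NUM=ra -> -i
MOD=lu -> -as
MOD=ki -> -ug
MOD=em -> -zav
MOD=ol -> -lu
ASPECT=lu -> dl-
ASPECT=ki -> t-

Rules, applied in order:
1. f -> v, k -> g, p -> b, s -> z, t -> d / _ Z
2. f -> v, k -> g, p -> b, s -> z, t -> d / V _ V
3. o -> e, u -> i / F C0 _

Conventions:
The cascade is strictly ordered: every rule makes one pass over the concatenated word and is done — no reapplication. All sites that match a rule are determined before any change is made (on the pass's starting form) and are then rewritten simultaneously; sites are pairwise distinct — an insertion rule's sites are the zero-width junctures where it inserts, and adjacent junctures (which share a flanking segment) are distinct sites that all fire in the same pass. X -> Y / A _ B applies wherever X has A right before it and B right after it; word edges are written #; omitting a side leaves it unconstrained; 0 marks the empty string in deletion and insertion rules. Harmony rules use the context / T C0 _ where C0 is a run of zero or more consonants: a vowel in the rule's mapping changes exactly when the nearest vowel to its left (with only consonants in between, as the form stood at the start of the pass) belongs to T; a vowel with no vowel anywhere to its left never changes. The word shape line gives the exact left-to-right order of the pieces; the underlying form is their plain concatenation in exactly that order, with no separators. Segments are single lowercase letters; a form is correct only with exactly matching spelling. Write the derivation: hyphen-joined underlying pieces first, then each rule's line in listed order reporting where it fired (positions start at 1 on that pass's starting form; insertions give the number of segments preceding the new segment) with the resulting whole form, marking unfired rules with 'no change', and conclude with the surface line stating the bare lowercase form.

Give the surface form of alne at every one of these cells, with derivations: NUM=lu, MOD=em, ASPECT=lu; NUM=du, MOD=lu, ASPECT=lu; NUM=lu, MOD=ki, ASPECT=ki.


cell NUM=lu, MOD=em, ASPECT=lu:
underlying: dl-alne-fef-zav
1. f -> v, k -> g, p -> b, s -> z, t -> d / _ Z: fires at position(s) 9: dlalnefevzav
2. f -> v, k -> g, p -> b, s -> z, t -> d / V _ V: fires at position(s) 7: dlalnevevzav
3. o -> e, u -> i / F C0 _: no change
surface: dlalnevevzav

cell NUM=du, MOD=lu, ASPECT=lu:
underlying: dl-alne-if-as
1. f -> v, k -> g, p -> b, s -> z, t -> d / _ Z: no change
2. f -> v, k -> g, p -> b, s -> z, t -> d / V _ V: fires at position(s) 8: dlalneivas
3. o -> e, u -> i / F C0 _: no change
surface: dlalneivas

cell NUM=lu, MOD=ki, ASPECT=ki:
underlying: t-alne-fef-ug
1. f -> v, k -> g, p -> b, s -> z, t -> d / _ Z: no change
2. f -> v, k -> g, p -> b, s -> z, t -> d / V _ V: fires at position(s) 6, 8: talnevevug
3. o -> e, u -> i / F C0 _: fires at position(s) 9: talnevevig
surface: talnevevig


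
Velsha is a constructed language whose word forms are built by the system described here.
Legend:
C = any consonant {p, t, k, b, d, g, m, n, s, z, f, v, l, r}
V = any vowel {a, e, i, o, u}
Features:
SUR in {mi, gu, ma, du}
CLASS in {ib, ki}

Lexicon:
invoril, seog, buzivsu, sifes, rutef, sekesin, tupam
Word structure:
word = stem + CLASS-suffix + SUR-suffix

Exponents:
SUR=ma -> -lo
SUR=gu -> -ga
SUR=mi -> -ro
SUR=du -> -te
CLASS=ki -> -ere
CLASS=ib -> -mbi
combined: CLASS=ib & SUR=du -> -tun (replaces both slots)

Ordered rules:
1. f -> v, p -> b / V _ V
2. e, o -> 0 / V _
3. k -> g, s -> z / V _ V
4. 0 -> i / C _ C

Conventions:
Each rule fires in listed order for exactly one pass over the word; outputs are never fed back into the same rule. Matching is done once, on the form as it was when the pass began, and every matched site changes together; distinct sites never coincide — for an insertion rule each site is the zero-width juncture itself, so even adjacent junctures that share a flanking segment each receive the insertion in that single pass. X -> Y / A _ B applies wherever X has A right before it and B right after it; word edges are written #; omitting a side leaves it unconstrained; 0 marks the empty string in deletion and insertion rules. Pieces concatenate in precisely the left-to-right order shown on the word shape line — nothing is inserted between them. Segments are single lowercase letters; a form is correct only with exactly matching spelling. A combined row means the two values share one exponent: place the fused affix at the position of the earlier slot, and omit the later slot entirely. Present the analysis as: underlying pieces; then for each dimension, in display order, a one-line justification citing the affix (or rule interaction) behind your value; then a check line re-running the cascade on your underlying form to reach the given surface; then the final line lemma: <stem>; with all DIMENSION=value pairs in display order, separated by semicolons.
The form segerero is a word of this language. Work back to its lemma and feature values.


underlying: seog-ere-ro
SUR=mi - signalled by the affix -ro
CLASS=ki - signalled by the affix -ere
check: seogerero -> seogerero -> segerero -> segerero -> segerero
lemma: seog; SUR=mi; CLASS=ki
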